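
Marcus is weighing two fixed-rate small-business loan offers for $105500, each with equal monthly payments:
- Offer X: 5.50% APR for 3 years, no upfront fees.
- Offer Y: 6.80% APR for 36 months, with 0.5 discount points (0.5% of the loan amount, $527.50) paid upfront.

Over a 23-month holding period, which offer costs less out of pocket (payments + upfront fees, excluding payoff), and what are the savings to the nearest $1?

Offer X by $1,959

Offer X: monthly rate = 5.5%/12 = 0.0045833; payment = 105,500 × 0.0045833 / (1 − (1+0.0045833)^−36) = $3,185.67.
Offer Y: monthly rate = 6.8%/12 = 0.0056667; payment = 105,500 × 0.0056667 / (1 − (1+0.0056667)^−36) = $3,247.90.
Over 23 months: Offer X costs 23 × $3,185.67 = $73,270.41; Offer Y costs 23 × $3,247.90 + $527.50 = $75,229.20.
Offer X is cheaper by $75,229.20 − $73,270.41 = $1,958.79.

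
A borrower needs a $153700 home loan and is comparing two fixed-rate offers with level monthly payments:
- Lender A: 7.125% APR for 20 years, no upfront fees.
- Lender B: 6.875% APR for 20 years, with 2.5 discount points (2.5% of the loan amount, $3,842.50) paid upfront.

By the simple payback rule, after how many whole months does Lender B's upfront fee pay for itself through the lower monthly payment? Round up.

Lender A: monthly rate = 7.125%/12 = 0.0059375; payment = 153,700 × 0.0059375 / (1 − (1+0.0059375)^−240) = $1,203.19.
Lender B: monthly rate = 6.875%/12 = 0.0057292; payment = 153,700 × 0.0057292 / (1 − (1+0.0057292)^−240) = $1,180.13.
Monthly savings = $1,203.19 − $1,180.13 = $23.06.
Break-even = $3,842.50 / $23.06 = 166.63 → 167 months.

167 months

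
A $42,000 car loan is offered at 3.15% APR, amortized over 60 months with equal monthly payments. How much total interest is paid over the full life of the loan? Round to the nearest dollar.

Monthly rate = 3.15%/12 = 0.0026250; payment = 42,000 × 0.0026250 / (1 − (1+0.0026250)^−60) = $757.49.
Total paid = 60 × $757.49 = $45,449.40; interest = $45,449.40 − $42,000 = $3,449.40.

$3,449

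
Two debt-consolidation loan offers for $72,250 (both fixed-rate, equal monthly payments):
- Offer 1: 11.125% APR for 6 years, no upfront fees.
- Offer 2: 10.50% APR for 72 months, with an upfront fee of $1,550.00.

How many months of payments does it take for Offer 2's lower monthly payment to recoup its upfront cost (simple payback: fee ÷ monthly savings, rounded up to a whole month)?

Offer 1: monthly rate = 11.125%/12 = 0.0092708; payment = 72,250 × 0.0092708 / (1 − (1+0.0092708)^−72) = $1,379.84.
Offer 2: at 10.50% the monthly rate is 0.0087500, so the payment is 72,250 × 0.0087500 / (1 − 1.0087500^−72) = $1,356.78.
Monthly savings = $1,379.84 − $1,356.78 = $23.06.
Break-even = $1,550.00 / $23.06 = 67.22 → 68 months.

68 months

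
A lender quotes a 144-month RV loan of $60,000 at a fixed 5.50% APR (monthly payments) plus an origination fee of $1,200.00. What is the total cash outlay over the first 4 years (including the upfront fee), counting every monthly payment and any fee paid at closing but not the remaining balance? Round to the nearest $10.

$28,560

Monthly rate = 5.5%/12 = 0.0045833; payment = 60,000 × 0.0045833 / (1 − (1+0.0045833)^−144) = $570.10.
Total outlay = 48 × $570.10 + $1,200.00 = $28,564.80.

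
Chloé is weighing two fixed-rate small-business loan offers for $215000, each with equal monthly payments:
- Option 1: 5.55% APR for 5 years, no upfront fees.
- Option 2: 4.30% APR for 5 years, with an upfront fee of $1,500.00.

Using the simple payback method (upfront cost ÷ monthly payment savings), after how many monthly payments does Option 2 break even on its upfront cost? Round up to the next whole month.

13 months

Option 1: at 5.55% the monthly rate is 0.0046250, so the payment is 215,000 × 0.0046250 / (1 − 1.0046250^−60) = $4,111.71.
Option 2: at 4.30% the monthly rate is 0.0035833, so the payment is 215,000 × 0.0035833 / (1 − 1.0035833^−60) = $3,988.73.
Monthly savings = $4,111.71 − $3,988.73 = $122.98.
Break-even = $1,500.00 / $122.98 = 12.20 → 13 months.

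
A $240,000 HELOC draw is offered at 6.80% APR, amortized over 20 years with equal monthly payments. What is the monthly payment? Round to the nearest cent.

At 6.80% the monthly rate is 0.0056667, so the payment is 240,000 × 0.0056667 / (1 − 1.0056667^−240) = $1,832.01.

$1,832.01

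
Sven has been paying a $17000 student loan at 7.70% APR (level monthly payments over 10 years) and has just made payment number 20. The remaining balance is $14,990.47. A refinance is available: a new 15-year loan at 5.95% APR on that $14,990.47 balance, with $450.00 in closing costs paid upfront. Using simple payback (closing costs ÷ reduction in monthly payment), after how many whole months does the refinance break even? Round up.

Current payment = 17,000 × 7.7%/12 / (1 − (1+0.0064167)^−120) = $203.57.
Refinanced payment = 14,990.47 × 0.0049583 / (1 − (1+0.0049583)^−180) = $126.09.
Monthly savings = $203.57 − $126.09 = $77.48.
Break-even = $450.00 / $77.48 = 5.81 → 6 months.

6 months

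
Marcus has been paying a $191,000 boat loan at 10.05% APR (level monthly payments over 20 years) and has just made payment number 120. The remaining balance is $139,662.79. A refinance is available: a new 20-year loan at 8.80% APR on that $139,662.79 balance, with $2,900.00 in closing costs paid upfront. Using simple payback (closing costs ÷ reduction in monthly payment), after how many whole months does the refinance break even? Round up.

5 months

Current payment = 191,000 × 10.05%/12 / (1 − (1+0.0083750)^−240) = $1,849.52.
Refinanced payment = 139,662.79 × 0.0073333 / (1 − (1+0.0073333)^−240) = $1,238.67.
Monthly savings = $1,849.52 − $1,238.67 = $610.85.
Break-even = $2,900.00 / $610.85 = 4.75 → 5 months.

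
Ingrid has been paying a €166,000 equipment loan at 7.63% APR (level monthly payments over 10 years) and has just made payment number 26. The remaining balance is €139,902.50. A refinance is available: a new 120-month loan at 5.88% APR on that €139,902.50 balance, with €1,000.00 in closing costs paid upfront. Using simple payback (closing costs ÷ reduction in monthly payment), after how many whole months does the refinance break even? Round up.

Current payment = 166,000 × 7.63%/12 / (1 − (1+0.0063583)^−120) = €1,981.73.
Refinanced payment = 139,902.50 × 0.0049000 / (1 − (1+0.0049000)^−120) = €1,544.79.
Monthly savings = €1,981.73 − €1,544.79 = €436.94.
Break-even = €1,000.00 / €436.94 = 2.29 → 3 months.

3 months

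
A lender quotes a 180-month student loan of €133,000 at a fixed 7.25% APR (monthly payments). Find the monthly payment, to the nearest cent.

€1,214.11

Monthly rate = 7.25%/12 = 0.0060417; payment = 133,000 × 0.0060417 / (1 − (1+0.0060417)^−180) = €1,214.11.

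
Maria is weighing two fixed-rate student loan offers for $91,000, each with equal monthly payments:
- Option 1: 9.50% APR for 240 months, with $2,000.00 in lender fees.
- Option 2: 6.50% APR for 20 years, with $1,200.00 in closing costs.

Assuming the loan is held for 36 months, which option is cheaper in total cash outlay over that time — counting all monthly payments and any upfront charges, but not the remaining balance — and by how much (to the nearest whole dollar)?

Option 1: at 9.50% the monthly rate is 0.0079167, so the payment is 91,000 × 0.0079167 / (1 − 1.0079167^−240) = $848.24.
Option 2: at 6.50% the monthly rate is 0.0054167, so the payment is 91,000 × 0.0054167 / (1 − 1.0054167^−240) = $678.47.
Over 36 months: Option 1 costs 36 × $848.24 + $2,000.00 = $32,536.64; Option 2 costs 36 × $678.47 + $1,200.00 = $25,624.92.
Option 2 is cheaper by $32,536.64 − $25,624.92 = $6,911.72.

Option 2 by $6,912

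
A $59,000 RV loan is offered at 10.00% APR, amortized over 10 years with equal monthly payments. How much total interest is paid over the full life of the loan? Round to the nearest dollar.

Monthly rate = 10%/12 = 0.0083333; payment = 59,000 × 0.0083333 / (1 − (1+0.0083333)^−120) = $779.69.
Total paid = 120 × $779.69 = $93,562.80; interest = $93,562.80 − $59,000 = $34,562.80.

$34,563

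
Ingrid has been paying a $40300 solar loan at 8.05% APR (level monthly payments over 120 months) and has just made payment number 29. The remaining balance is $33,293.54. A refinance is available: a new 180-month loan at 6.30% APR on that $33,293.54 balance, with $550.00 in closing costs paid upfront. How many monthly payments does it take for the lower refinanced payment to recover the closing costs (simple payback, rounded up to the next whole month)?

3 months

Current payment = 40,300 × 8.05%/12 / (1 − (1+0.0067083)^−120) = $490.02.
Refinanced payment = 33,293.54 × 0.0052500 / (1 − (1+0.0052500)^−180) = $286.37.
Monthly savings = $490.02 − $286.37 = $203.65.
Break-even = $550.00 / $203.65 = 2.70 → 3 months.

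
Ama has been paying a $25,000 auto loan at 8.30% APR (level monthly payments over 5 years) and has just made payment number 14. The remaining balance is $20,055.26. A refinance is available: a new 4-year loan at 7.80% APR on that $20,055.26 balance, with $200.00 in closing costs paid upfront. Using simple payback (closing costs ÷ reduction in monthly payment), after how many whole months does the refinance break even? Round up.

Current payment = 25,000 × 8.3%/12 / (1 − (1+0.0069167)^−60) = $510.51.
Refinanced payment = 20,055.26 × 0.0065000 / (1 − (1+0.0065000)^−48) = $487.73.
Monthly savings = $510.51 − $487.73 = $22.78.
Break-even = $200.00 / $22.78 = 8.78 → 9 months.

9 months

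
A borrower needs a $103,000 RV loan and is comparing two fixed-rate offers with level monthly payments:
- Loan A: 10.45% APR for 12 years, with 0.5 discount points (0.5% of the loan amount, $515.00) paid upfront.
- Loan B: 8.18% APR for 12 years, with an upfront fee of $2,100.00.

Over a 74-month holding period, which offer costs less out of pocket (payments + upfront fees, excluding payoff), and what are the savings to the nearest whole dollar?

Loan B by $8,238

Loan A: at 10.45% the monthly rate is 0.0087083, so the payment is 103,000 × 0.0087083 / (1 − 1.0087083^−144) = $1,257.86.
Loan B: monthly rate = 8.18%/12 = 0.0068167; payment = 103,000 × 0.0068167 / (1 − (1+0.0068167)^−144) = $1,125.12.
Over 74 months: Loan A costs 74 × $1,257.86 + $515.00 = $93,596.64; Loan B costs 74 × $1,125.12 + $2,100.00 = $85,358.88.
Loan B is cheaper by $93,596.64 − $85,358.88 = $8,237.76.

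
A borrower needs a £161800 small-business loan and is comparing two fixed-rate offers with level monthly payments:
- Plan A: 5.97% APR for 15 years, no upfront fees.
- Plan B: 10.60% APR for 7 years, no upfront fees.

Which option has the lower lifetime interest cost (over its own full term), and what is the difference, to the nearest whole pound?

Plan B by £15,427

Plan A: monthly rate = 5.97%/12 = 0.0049750; payment = 161,800 × 0.0049750 / (1 − (1+0.0049750)^−180) = £1,362.74.
Total interest on Plan A = 180 × £1,362.74 − £161,800 = £83,493.20.
Plan B: monthly rate = 10.6%/12 = 0.0088333; payment = 161,800 × 0.0088333 / (1 − (1+0.0088333)^−84) = £2,736.50.
Total interest on Plan B = 84 × £2,736.50 − £161,800 = £68,066.00.
Plan B is lower by £15,427.20.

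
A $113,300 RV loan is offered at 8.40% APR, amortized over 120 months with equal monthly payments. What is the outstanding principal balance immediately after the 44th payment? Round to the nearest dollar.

$82,220

With monthly rate i = 8.4%/12 = 0.0070000, the balance after k of n payments is P · [(1+i)^n − (1+i)^k] / [(1+i)^n − 1].
(1+0.0070000)^120 = 2.30959838 and (1+0.0070000)^44 = 1.35924175, so the balance is 113,300 × (2.30959838 − 1.35924175) / (2.30959838 − 1) = $82,220.17.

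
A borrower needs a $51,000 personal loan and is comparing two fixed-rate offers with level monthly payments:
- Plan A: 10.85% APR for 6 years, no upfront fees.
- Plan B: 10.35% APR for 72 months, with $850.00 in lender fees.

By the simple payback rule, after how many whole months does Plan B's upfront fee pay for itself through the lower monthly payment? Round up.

66 months

Plan A: at 10.85% the monthly rate is 0.0090417, so the payment is 51,000 × 0.0090417 / (1 − 1.0090417^−72) = $966.82.
Plan B: monthly rate = 10.35%/12 = 0.0086250; payment = 51,000 × 0.0086250 / (1 − (1+0.0086250)^−72) = $953.84.
Monthly savings = $966.82 − $953.84 = $12.98.
Break-even = $850.00 / $12.98 = 65.49 → 66 months.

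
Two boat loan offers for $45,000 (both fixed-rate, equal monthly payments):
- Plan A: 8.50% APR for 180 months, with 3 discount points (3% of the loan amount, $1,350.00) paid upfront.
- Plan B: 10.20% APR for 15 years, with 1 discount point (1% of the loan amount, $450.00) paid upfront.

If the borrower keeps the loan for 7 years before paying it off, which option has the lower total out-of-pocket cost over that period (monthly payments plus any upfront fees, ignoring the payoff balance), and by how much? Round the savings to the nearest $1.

Plan A by $2,961

Plan A: monthly rate = 8.5%/12 = 0.0070833; payment = 45,000 × 0.0070833 / (1 − (1+0.0070833)^−180) = $443.13.
Plan B: at 10.20% the monthly rate is 0.0085000, so the payment is 45,000 × 0.0085000 / (1 − 1.0085000^−180) = $489.09.
Over 84 months: Plan A costs 84 × $443.13 + $1,350.00 = $38,572.92; Plan B costs 84 × $489.09 + $450.00 = $41,533.56.
Plan A is cheaper by $41,533.56 − $38,572.92 = $2,960.64.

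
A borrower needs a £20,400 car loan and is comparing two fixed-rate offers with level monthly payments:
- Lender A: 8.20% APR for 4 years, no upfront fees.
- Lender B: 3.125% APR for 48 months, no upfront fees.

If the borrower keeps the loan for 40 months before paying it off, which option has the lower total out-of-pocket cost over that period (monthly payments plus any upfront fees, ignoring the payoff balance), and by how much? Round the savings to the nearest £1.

Lender B by £1,891

Lender A: at 8.20% the monthly rate is 0.0068333, so the payment is 20,400 × 0.0068333 / (1 − 1.0068333^−48) = £499.94.
Lender B: at 3.125% the monthly rate is 0.0026042, so the payment is 20,400 × 0.0026042 / (1 − 1.0026042^−48) = £452.67.
Over 40 months: Lender A costs 40 × £499.94 = £19,997.60; Lender B costs 40 × £452.67 = £18,106.80.
Lender B is cheaper by £19,997.60 − £18,106.80 = £1,890.80.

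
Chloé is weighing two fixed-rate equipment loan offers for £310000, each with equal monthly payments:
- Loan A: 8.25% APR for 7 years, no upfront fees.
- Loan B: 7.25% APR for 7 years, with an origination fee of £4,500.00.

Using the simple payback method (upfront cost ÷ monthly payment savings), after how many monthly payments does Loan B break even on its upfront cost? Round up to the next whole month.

Loan A: at 8.25% the monthly rate is 0.0068750, so the payment is 310,000 × 0.0068750 / (1 − 1.0068750^−84) = £4,870.43.
Loan B: monthly rate = 7.25%/12 = 0.0060417; payment = 310,000 × 0.0060417 / (1 − (1+0.0060417)^−84) = £4,716.71.
Monthly savings = £4,870.43 − £4,716.71 = £153.72.
Break-even = £4,500.00 / £153.72 = 29.27 → 30 months.

30 months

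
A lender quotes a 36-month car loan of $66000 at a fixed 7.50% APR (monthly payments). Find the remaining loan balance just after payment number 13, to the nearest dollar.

With monthly rate i = 7.5%/12 = 0.0062500, the balance after k of n payments is P · [(1+i)^n − (1+i)^k] / [(1+i)^n − 1].
(1+0.0062500)^36 = 1.25144614 and (1+0.0062500)^13 = 1.08436780, so the balance is 66,000 × (1.25144614 − 1.08436780) / (1.25144614 − 1) = $43,855.00.

$43,855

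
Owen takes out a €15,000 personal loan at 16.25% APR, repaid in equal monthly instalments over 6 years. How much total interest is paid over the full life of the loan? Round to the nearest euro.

€8,576

Monthly rate = 16.25%/12 = 0.0135417; payment = 15,000 × 0.0135417 / (1 − (1+0.0135417)^−72) = €327.45.
Total paid = 72 × €327.45 = €23,576.40; interest = €23,576.40 − €15,000 = €8,576.40.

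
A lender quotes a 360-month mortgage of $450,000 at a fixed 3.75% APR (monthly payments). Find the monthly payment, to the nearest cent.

At 3.75% the monthly rate is 0.0031250, so the payment is 450,000 × 0.0031250 / (1 − 1.0031250^−360) = $2,084.02.

$2,084.02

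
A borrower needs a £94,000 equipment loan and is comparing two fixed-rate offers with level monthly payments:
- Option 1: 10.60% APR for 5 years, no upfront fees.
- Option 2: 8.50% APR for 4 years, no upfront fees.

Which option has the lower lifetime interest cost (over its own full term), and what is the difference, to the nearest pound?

Option 1: at 10.60% the monthly rate is 0.0088333, so the payment is 94,000 × 0.0088333 / (1 − 1.0088333^−60) = £2,025.09.
Total interest on Option 1 = 60 × £2,025.09 − £94,000 = £27,505.40.
Option 2: at 8.50% the monthly rate is 0.0070833, so the payment is 94,000 × 0.0070833 / (1 − 1.0070833^−48) = £2,316.94.
Total interest on Option 2 = 48 × £2,316.94 − £94,000 = £17,213.12.
Option 2 is lower by £10,292.28.

Option 2 by £10,292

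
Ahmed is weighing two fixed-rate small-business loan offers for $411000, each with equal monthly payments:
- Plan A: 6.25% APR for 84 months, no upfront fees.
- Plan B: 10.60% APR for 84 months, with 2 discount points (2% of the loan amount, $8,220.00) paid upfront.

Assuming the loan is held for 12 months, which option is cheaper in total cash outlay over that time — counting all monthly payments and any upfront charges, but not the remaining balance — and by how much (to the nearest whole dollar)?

Plan A by $18,992

Plan A: monthly rate = 6.25%/12 = 0.0052083; payment = 411,000 × 0.0052083 / (1 − (1+0.0052083)^−84) = $6,053.50.
Plan B: monthly rate = 10.6%/12 = 0.0088333; payment = 411,000 × 0.0088333 / (1 − (1+0.0088333)^−84) = $6,951.18.
Over 12 months: Plan A costs 12 × $6,053.50 = $72,642.00; Plan B costs 12 × $6,951.18 + $8,220.00 = $91,634.16.
Plan A is cheaper by $91,634.16 − $72,642.00 = $18,992.16.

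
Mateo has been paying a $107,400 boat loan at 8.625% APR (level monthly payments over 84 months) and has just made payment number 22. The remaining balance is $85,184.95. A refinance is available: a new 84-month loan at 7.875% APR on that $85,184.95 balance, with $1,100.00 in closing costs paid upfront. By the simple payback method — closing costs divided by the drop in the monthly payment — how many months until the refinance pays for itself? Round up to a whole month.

3 months

Current payment = 107,400 × 8.625%/12 / (1 − (1+0.0071875)^−84) = $1,707.60.
Refinanced payment = 85,184.95 × 0.0065625 / (1 − (1+0.0065625)^−84) = $1,322.41.
Monthly savings = $1,707.60 − $1,322.41 = $385.19.
Break-even = $1,100.00 / $385.19 = 2.86 → 3 months.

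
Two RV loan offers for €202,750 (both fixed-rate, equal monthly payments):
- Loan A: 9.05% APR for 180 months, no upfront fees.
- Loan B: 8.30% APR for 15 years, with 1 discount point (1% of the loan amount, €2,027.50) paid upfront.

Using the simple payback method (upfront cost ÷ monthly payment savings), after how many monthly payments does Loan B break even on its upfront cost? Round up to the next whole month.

23 months

Loan A: monthly rate = 9.05%/12 = 0.0075417; payment = 202,750 × 0.0075417 / (1 − (1+0.0075417)^−180) = €2,062.46.
Loan B: monthly rate = 8.3%/12 = 0.0069167; payment = 202,750 × 0.0069167 / (1 − (1+0.0069167)^−180) = €1,972.86.
Monthly savings = €2,062.46 − €1,972.86 = €89.60.
Break-even = €2,027.50 / €89.60 = 22.63 → 23 months.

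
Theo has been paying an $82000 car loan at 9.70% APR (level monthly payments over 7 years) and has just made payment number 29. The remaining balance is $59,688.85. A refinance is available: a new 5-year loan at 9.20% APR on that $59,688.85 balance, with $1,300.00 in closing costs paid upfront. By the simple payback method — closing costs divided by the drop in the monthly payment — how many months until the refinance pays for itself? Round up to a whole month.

Current payment = 82,000 × 9.7%/12 / (1 − (1+0.0080833)^−84) = $1,348.62.
Refinanced payment = 59,688.85 × 0.0076667 / (1 − (1+0.0076667)^−60) = $1,244.84.
Monthly savings = $1,348.62 − $1,244.84 = $103.78.
Break-even = $1,300.00 / $103.78 = 12.53 → 13 months.

13 months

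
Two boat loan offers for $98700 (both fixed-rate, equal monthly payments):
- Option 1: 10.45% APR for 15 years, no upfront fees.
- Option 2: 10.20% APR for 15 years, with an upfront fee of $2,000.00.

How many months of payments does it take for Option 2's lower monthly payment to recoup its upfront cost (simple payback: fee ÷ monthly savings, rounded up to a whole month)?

132 months

Option 1: monthly rate = 10.45%/12 = 0.0087083; payment = 98,700 × 0.0087083 / (1 − (1+0.0087083)^−180) = $1,087.97.
Option 2: at 10.20% the monthly rate is 0.0085000, so the payment is 98,700 × 0.0085000 / (1 − 1.0085000^−180) = $1,072.74.
Monthly savings = $1,087.97 − $1,072.74 = $15.23.
Break-even = $2,000.00 / $15.23 = 131.32 → 132 months.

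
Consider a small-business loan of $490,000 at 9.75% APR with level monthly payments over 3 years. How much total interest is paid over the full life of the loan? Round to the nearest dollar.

$77,125

At 9.75% the monthly rate is 0.0081250, so the payment is 490,000 × 0.0081250 / (1 − 1.0081250^−36) = $15,753.47.
Total paid = 36 × $15,753.47 = $567,124.92; interest = $567,124.92 − $490,000 = $77,124.92.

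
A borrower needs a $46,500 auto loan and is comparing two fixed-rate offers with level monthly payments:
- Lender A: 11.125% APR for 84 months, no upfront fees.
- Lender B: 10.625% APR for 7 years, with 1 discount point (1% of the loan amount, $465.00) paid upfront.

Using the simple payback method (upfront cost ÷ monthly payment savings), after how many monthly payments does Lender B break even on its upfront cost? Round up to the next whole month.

Lender A: monthly rate = 11.125%/12 = 0.0092708; payment = 46,500 × 0.0092708 / (1 − (1+0.0092708)^−84) = $799.25.
Lender B: at 10.625% the monthly rate is 0.0088542, so the payment is 46,500 × 0.0088542 / (1 − 1.0088542^−84) = $787.05.
Monthly savings = $799.25 − $787.05 = $12.20.
Break-even = $465.00 / $12.20 = 38.11 → 39 months.

39 months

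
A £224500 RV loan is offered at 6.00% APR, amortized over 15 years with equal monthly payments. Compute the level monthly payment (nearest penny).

At 6.00% the monthly rate is 0.0050000, so the payment is 224,500 × 0.0050000 / (1 − 1.0050000^−180) = £1,894.46.

£1,894.46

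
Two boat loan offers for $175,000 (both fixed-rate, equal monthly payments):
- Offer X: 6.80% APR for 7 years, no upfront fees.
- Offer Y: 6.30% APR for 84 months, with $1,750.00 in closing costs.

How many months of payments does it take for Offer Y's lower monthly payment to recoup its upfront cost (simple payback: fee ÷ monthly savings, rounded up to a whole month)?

42 months

Offer X: at 6.80% the monthly rate is 0.0056667, so the payment is 175,000 × 0.0056667 / (1 − 1.0056667^−84) = $2,624.14.
Offer Y: at 6.30% the monthly rate is 0.0052500, so the payment is 175,000 × 0.0052500 / (1 − 1.0052500^−84) = $2,581.74.
Monthly savings = $2,624.14 − $2,581.74 = $42.40.
Break-even = $1,750.00 / $42.40 = 41.27 → 42 months.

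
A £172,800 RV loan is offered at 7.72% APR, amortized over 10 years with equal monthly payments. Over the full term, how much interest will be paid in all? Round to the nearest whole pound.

£75,727

At 7.72% the monthly rate is 0.0064333, so the payment is 172,800 × 0.0064333 / (1 − 1.0064333^−120) = £2,071.06.
Total paid = 120 × £2,071.06 = £248,527.20; interest = £248,527.20 − £172,800 = £75,727.20.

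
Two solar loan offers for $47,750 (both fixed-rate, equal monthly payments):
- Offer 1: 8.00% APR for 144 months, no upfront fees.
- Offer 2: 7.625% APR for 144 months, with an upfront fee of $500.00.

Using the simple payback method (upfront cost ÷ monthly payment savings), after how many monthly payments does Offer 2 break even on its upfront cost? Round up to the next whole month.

52 months

Offer 1: monthly rate = 8%/12 = 0.0066667; payment = 47,750 × 0.0066667 / (1 − (1+0.0066667)^−144) = $516.87.
Offer 2: at 7.625% the monthly rate is 0.0063542, so the payment is 47,750 × 0.0063542 / (1 − 1.0063542^−144) = $507.10.
Monthly savings = $516.87 − $507.10 = $9.77.
Break-even = $500.00 / $9.77 = 51.18 → 52 months.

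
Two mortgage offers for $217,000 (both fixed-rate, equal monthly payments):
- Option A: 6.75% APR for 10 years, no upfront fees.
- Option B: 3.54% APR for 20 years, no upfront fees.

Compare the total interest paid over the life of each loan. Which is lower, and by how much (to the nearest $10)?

Option A: monthly rate = 6.75%/12 = 0.0056250; payment = 217,000 × 0.0056250 / (1 − (1+0.0056250)^−120) = $2,491.68.
Total interest on Option A = 120 × $2,491.68 − $217,000 = $82,001.60.
Option B: monthly rate = 3.54%/12 = 0.0029500; payment = 217,000 × 0.0029500 / (1 − (1+0.0029500)^−240) = $1,262.98.
Total interest on Option B = 240 × $1,262.98 − $217,000 = $86,115.20.
Option A is lower by $4,113.60.

Option A by $4,110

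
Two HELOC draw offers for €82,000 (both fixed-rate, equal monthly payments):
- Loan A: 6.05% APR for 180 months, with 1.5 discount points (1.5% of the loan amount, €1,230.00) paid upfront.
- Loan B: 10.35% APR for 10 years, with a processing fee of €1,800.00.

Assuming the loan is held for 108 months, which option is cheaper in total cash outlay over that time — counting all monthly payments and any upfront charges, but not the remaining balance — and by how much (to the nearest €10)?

Loan A by €44,350

Loan A: monthly rate = 6.05%/12 = 0.0050417; payment = 82,000 × 0.0050417 / (1 − (1+0.0050417)^−180) = €694.18.
Loan B: monthly rate = 10.35%/12 = 0.0086250; payment = 82,000 × 0.0086250 / (1 − (1+0.0086250)^−120) = €1,099.59.
Over 108 months: Loan A costs 108 × €694.18 + €1,230.00 = €76,201.44; Loan B costs 108 × €1,099.59 + €1,800.00 = €120,555.72.
Loan A is cheaper by €120,555.72 − €76,201.44 = €44,354.28.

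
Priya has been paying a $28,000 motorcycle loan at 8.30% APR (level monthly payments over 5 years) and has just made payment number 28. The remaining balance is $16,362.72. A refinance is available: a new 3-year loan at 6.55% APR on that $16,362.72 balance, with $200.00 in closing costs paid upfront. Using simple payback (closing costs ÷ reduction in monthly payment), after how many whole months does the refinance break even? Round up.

3 months

Current payment = 28,000 × 8.3%/12 / (1 − (1+0.0069167)^−60) = $571.77.
Refinanced payment = 16,362.72 × 0.0054583 / (1 − (1+0.0054583)^−36) = $501.87.
Monthly savings = $571.77 − $501.87 = $69.90.
Break-even = $200.00 / $69.90 = 2.86 → 3 months.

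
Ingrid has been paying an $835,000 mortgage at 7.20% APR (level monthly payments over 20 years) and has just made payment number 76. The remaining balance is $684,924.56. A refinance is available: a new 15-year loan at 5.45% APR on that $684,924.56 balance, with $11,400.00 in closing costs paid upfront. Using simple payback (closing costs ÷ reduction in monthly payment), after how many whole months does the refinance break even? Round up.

12 months

Current payment = 835,000 × 7.2%/12 / (1 − (1+0.0060000)^−240) = $6,574.37.
Refinanced payment = 684,924.56 × 0.0045417 / (1 − (1+0.0045417)^−180) = $5,578.25.
Monthly savings = $6,574.37 − $5,578.25 = $996.12.
Break-even = $11,400.00 / $996.12 = 11.44 → 12 months.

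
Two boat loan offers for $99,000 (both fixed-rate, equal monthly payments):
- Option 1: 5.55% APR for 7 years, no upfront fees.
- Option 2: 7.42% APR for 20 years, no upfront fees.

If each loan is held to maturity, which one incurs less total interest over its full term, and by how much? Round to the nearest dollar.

Option 1 by $70,550

Option 1: at 5.55% the monthly rate is 0.0046250, so the payment is 99,000 × 0.0046250 / (1 − 1.0046250^−84) = $1,424.98.
Total interest on Option 1 = 84 × $1,424.98 − $99,000 = $20,698.32.
Option 2: monthly rate = 7.42%/12 = 0.0061833; payment = 99,000 × 0.0061833 / (1 − (1+0.0061833)^−240) = $792.70.
Total interest on Option 2 = 240 × $792.70 − $99,000 = $91,248.00.
Option 1 is lower by $70,549.68.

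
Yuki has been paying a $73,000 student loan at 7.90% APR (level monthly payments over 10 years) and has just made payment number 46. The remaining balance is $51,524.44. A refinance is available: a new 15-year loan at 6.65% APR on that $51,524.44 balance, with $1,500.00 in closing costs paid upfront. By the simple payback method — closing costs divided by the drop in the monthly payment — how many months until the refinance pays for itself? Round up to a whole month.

Current payment = 73,000 × 7.9%/12 / (1 − (1+0.0065833)^−120) = $881.84.
Refinanced payment = 51,524.44 × 0.0055417 / (1 − (1+0.0055417)^−180) = $453.09.
Monthly savings = $881.84 − $453.09 = $428.75.
Break-even = $1,500.00 / $428.75 = 3.50 → 4 months.

4 months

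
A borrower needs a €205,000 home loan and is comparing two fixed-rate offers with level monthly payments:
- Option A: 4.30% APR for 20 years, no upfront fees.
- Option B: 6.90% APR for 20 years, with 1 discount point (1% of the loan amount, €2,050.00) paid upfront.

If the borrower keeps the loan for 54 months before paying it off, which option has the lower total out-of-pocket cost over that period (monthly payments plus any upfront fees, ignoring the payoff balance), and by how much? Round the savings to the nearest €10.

Option A: at 4.30% the monthly rate is 0.0035833, so the payment is 205,000 × 0.0035833 / (1 − 1.0035833^−240) = €1,274.90.
Option B: monthly rate = 6.9%/12 = 0.0057500; payment = 205,000 × 0.0057500 / (1 − (1+0.0057500)^−240) = €1,577.08.
Over 54 months: Option A costs 54 × €1,274.90 = €68,844.60; Option B costs 54 × €1,577.08 + €2,050.00 = €87,212.32.
Option A is cheaper by €87,212.32 − €68,844.60 = €18,367.72.

Option A by €18,370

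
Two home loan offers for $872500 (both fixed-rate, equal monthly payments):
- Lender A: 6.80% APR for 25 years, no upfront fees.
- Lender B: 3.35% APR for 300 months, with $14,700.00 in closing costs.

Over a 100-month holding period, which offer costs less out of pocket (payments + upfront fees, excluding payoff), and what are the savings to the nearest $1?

Lender A: monthly rate = 6.8%/12 = 0.0056667; payment = 872,500 × 0.0056667 / (1 − (1+0.0056667)^−300) = $6,055.78.
Lender B: at 3.35% the monthly rate is 0.0027917, so the payment is 872,500 × 0.0027917 / (1 − 1.0027917^−300) = $4,298.07.
Over 100 months: Lender A costs 100 × $6,055.78 = $605,578.00; Lender B costs 100 × $4,298.07 + $14,700.00 = $444,507.00.
Lender B is cheaper by $605,578.00 − $444,507.00 = $161,071.00.

Lender B by $161,071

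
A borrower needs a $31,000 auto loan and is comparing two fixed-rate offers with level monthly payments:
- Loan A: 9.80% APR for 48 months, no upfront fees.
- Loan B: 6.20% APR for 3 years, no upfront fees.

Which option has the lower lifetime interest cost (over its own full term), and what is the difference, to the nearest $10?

Loan B by $3,540

Loan A: monthly rate = 9.8%/12 = 0.0081667; payment = 31,000 × 0.0081667 / (1 − (1+0.0081667)^−48) = $783.27.
Total interest on Loan A = 48 × $783.27 − $31,000 = $6,596.96.
Loan B: at 6.20% the monthly rate is 0.0051667, so the payment is 31,000 × 0.0051667 / (1 − 1.0051667^−36) = $945.89.
Total interest on Loan B = 36 × $945.89 − $31,000 = $3,052.04.
Loan B is lower by $3,544.92.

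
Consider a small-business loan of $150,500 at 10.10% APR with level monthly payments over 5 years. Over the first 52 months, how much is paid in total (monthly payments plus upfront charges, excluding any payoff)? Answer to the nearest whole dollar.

At 10.10% the monthly rate is 0.0084167, so the payment is 150,500 × 0.0084167 / (1 − 1.0084167^−60) = $3,205.09.
Total outlay = 52 × $3,205.09 = $166,664.68.

$166,665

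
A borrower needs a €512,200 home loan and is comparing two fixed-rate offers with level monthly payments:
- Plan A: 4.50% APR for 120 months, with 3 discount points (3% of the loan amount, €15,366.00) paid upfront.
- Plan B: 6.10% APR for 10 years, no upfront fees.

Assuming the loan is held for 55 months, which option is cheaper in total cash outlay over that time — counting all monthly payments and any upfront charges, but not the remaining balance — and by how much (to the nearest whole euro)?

Plan A by €6,847

Plan A: at 4.50% the monthly rate is 0.0037500, so the payment is 512,200 × 0.0037500 / (1 − 1.0037500^−120) = €5,308.36.
Plan B: at 6.10% the monthly rate is 0.0050833, so the payment is 512,200 × 0.0050833 / (1 − 1.0050833^−120) = €5,712.23.
Over 55 months: Plan A costs 55 × €5,308.36 + €15,366.00 = €307,325.80; Plan B costs 55 × €5,712.23 = €314,172.65.
Plan A is cheaper by €314,172.65 − €307,325.80 = €6,846.85.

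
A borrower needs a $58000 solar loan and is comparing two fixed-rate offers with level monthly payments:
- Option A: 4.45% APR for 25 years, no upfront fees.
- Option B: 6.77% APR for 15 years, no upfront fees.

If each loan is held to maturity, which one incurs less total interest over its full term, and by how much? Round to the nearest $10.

Option A: monthly rate = 4.45%/12 = 0.0037083; payment = 58,000 × 0.0037083 / (1 − (1+0.0037083)^−300) = $320.74.
Total interest on Option A = 300 × $320.74 − $58,000 = $38,222.00.
Option B: at 6.77% the monthly rate is 0.0056417, so the payment is 58,000 × 0.0056417 / (1 − 1.0056417^−180) = $513.89.
Total interest on Option B = 180 × $513.89 − $58,000 = $34,500.20.
Option B is lower by $3,721.80.

Option B by $3,720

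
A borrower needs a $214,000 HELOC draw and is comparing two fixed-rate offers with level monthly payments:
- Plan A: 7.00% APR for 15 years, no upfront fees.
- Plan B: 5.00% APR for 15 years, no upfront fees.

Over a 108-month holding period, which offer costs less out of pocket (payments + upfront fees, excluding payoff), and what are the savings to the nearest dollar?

Plan A: monthly rate = 7%/12 = 0.0058333; payment = 214,000 × 0.0058333 / (1 − (1+0.0058333)^−180) = $1,923.49.
Plan B: monthly rate = 5%/12 = 0.0041667; payment = 214,000 × 0.0041667 / (1 − (1+0.0041667)^−180) = $1,692.30.
Over 108 months: Plan A costs 108 × $1,923.49 = $207,736.92; Plan B costs 108 × $1,692.30 = $182,768.40.
Plan B is cheaper by $207,736.92 − $182,768.40 = $24,968.52.

Plan B by $24,969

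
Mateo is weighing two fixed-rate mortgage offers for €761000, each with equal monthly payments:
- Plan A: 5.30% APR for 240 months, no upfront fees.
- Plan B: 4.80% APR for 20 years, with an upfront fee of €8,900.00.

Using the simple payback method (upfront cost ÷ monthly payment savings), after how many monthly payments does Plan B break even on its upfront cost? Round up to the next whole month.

Plan A: at 5.30% the monthly rate is 0.0044167, so the payment is 761,000 × 0.0044167 / (1 − 1.0044167^−240) = €5,149.23.
Plan B: monthly rate = 4.8%/12 = 0.0040000; payment = 761,000 × 0.0040000 / (1 − (1+0.0040000)^−240) = €4,938.57.
Monthly savings = €5,149.23 − €4,938.57 = €210.66.
Break-even = €8,900.00 / €210.66 = 42.25 → 43 months.

43 months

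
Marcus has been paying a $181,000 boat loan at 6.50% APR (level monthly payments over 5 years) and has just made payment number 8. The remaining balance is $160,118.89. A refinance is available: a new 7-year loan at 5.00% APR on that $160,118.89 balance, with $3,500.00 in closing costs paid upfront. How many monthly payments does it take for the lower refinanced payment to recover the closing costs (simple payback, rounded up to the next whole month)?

Current payment = 181,000 × 6.5%/12 / (1 − (1+0.0054167)^−60) = $3,541.47.
Refinanced payment = 160,118.89 × 0.0041667 / (1 − (1+0.0041667)^−84) = $2,263.11.
Monthly savings = $3,541.47 − $2,263.11 = $1,278.36.
Break-even = $3,500.00 / $1,278.36 = 2.74 → 3 months.

3 months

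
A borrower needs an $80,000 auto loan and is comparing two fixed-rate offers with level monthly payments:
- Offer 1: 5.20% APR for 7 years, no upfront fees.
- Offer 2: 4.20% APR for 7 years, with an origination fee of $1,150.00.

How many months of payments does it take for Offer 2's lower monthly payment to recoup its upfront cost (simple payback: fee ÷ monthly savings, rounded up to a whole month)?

Offer 1: monthly rate = 5.2%/12 = 0.0043333; payment = 80,000 × 0.0043333 / (1 − (1+0.0043333)^−84) = $1,138.25.
Offer 2: at 4.20% the monthly rate is 0.0035000, so the payment is 80,000 × 0.0035000 / (1 − 1.0035000^−84) = $1,100.88.
Monthly savings = $1,138.25 − $1,100.88 = $37.37.
Break-even = $1,150.00 / $37.37 = 30.77 → 31 months.

31 months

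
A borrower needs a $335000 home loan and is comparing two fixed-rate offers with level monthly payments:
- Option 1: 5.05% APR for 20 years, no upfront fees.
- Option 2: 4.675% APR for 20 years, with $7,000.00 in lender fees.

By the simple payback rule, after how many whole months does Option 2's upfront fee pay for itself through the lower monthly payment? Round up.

102 months

Option 1: monthly rate = 5.05%/12 = 0.0042083; payment = 335,000 × 0.0042083 / (1 − (1+0.0042083)^−240) = $2,220.12.
Option 2: monthly rate = 4.675%/12 = 0.0038958; payment = 335,000 × 0.0038958 / (1 − (1+0.0038958)^−240) = $2,151.15.
Monthly savings = $2,220.12 − $2,151.15 = $68.97.
Break-even = $7,000.00 / $68.97 = 101.49 → 102 months.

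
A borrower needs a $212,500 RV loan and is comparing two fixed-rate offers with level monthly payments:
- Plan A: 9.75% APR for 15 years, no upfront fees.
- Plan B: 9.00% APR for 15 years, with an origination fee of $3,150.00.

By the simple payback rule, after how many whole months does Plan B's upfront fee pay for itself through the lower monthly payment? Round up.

33 months

Plan A: at 9.75% the monthly rate is 0.0081250, so the payment is 212,500 × 0.0081250 / (1 − 1.0081250^−180) = $2,251.15.
Plan B: monthly rate = 9%/12 = 0.0075000; payment = 212,500 × 0.0075000 / (1 − (1+0.0075000)^−180) = $2,155.32.
Monthly savings = $2,251.15 − $2,155.32 = $95.83.
Break-even = $3,150.00 / $95.83 = 32.87 → 33 months.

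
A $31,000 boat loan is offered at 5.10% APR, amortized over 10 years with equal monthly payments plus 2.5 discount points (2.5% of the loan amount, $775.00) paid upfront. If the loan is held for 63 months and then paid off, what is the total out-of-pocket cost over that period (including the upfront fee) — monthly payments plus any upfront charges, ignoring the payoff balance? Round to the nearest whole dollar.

$21,585

At 5.10% the monthly rate is 0.0042500, so the payment is 31,000 × 0.0042500 / (1 − 1.0042500^−120) = $330.32.
Total outlay = 63 × $330.32 + $775.00 = $21,585.16.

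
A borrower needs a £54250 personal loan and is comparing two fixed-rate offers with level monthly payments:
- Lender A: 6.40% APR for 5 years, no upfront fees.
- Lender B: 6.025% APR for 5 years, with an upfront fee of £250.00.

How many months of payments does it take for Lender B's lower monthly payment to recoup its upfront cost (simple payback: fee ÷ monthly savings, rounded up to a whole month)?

Lender A: monthly rate = 6.4%/12 = 0.0053333; payment = 54,250 × 0.0053333 / (1 − (1+0.0053333)^−60) = £1,058.92.
Lender B: at 6.025% the monthly rate is 0.0050208, so the payment is 54,250 × 0.0050208 / (1 − 1.0050208^−60) = £1,049.44.
Monthly savings = £1,058.92 − £1,049.44 = £9.48.
Break-even = £250.00 / £9.48 = 26.37 → 27 months.

27 months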